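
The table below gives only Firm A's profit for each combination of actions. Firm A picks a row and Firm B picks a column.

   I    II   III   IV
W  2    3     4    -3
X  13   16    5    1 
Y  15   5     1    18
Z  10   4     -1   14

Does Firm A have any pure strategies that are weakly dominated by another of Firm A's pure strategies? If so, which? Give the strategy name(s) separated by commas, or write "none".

W, Z

W is weakly dominated by X (I: 13>2, II: 16>3, III: 5>4, IV: 1>-3).
X: no other strategy beats it everywhere (W at I (13>2); Y at II (16>5); Z at I (13>10)).
Y: no other strategy beats it everywhere (W at I (15>2); X at I (15>13); Z at I (15>10)).
Y weakly dominates Z — I: 15>10, II: 5>4, III: 1>-1, IV: 18>14.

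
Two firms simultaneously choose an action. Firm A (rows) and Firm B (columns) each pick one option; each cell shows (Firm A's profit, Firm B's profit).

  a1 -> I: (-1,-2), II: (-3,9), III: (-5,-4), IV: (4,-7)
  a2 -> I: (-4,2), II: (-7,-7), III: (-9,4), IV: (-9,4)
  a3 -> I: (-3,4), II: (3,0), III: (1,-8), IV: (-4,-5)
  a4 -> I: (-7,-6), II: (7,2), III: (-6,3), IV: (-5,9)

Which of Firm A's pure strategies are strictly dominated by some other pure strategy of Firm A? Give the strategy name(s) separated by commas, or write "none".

a2

a1 is not dominated — it holds its own against a2 at I (-1>-4); a3 at I (-1>-3); a4 at I (-1>-7).
a1 strictly dominates a2 — I: -1>-4, II: -3>-7, III: -5>-9, IV: 4>-9.
a3 is not dominated — it holds its own against a1 at II (3>-3); a2 at I (-3>-4); a4 at I (-3>-7).
Nothing dominates a4: a1 at II (7>-3); a2 at II (7>-7); a3 at II (7>3).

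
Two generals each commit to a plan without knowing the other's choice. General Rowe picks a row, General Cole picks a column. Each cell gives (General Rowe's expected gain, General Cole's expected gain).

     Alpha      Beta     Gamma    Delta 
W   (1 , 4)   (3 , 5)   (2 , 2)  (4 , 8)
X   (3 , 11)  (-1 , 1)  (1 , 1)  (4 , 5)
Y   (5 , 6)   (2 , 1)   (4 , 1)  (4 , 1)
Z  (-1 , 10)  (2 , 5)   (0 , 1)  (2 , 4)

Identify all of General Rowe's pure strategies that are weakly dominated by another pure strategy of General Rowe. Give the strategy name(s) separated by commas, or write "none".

X, Z

Nothing dominates W: X at Beta (3>-1); Y at Beta (3>2); Z at Alpha (1>-1).
X: dominated, since Y does at least as well everywhere (Alpha: 5>3, Beta: 2>-1, Gamma: 4>1, Delta: 4=4).
Nothing dominates Y: W at Alpha (5>1); X at Alpha (5>3); Z at Alpha (5>-1).
Z: dominated, since W does at least as well everywhere (Alpha: 1>-1, Beta: 3>2, Gamma: 2>0, Delta: 4>2).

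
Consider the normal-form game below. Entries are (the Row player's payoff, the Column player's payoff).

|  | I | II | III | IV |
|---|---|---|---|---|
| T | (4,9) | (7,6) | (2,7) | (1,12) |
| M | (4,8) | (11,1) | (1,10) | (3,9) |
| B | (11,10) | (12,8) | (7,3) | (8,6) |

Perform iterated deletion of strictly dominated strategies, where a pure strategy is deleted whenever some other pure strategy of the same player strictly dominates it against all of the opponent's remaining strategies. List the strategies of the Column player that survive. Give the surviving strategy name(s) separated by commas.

I

Row T is eliminated: B beats it against every remaining column (I: 11>4, II: 12>7, III: 7>2, IV: 8>1).
The Row player's strategy M is strictly dominated by B (I: 11>4, II: 12>11, III: 7>1, IV: 8>3) and is removed.
For the Column player, I strictly dominates II on the remaining rows (B: 10>8); eliminate II.
For the Column player, I strictly dominates III on the remaining rows (B: 10>3); eliminate III.
The Column player's strategy IV is strictly dominated by I (B: 10>6) and is removed.
Among the remaining strategies, none is strictly dominated by another pure strategy of the same player, so the elimination stops.
Surviving strategies — the Row player: {B}; the Column player: {I}.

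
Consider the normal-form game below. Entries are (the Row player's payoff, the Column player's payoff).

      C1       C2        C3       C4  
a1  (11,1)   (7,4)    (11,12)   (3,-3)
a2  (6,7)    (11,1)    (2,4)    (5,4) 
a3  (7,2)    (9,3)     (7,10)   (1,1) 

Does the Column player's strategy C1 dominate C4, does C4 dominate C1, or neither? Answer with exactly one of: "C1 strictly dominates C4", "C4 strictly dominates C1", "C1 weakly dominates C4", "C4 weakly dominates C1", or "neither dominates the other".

C1's payoffs vs C4's, by the Row player's action — a1: 1>-3, a2: 7>4, a3: 2>1.
Every comparison favours C1, so C1 strictly dominates C4.

C1 strictly dominates C4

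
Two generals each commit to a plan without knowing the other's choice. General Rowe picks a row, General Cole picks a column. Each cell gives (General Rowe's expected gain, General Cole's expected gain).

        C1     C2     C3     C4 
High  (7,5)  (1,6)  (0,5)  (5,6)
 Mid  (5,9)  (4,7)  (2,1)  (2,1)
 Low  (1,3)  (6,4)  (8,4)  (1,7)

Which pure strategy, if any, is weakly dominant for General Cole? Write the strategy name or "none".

none

C1 fails to dominate C2 at High (5<6).
C2 fails to dominate C1 at Mid (7<9).
C3 fails to dominate C1 at Mid (1<9).
C4 fails to dominate C1 at Mid (1<9).
No single strategy dominates all the others.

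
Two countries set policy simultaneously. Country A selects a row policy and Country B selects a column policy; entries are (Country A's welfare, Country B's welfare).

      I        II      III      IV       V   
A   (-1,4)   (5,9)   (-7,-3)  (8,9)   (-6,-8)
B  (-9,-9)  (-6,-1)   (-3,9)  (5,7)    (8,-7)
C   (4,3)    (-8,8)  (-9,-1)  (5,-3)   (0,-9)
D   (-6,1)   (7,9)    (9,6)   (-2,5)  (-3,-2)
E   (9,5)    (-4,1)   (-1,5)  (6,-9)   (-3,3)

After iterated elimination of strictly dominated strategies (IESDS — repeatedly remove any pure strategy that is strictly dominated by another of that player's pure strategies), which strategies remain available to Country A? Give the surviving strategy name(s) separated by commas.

A, D, E

Country B's strategy V is strictly dominated by III (A: -3>-8, B: 9>-7, C: -1>-9, D: 6>-2, E: 5>3) and is removed.
Country A's strategy B is strictly dominated by E (I: 9>-9, II: -4>-6, III: -1>-3, IV: 6>5) and is removed.
Country A's strategy C is strictly dominated by E (I: 9>4, II: -4>-8, III: -1>-9, IV: 6>5) and is removed.
Among the remaining strategies, none is strictly dominated by another pure strategy of the same player, so the elimination stops.
Surviving strategies — Country A: {A, D, E}; Country B: {I, II, III, IV}.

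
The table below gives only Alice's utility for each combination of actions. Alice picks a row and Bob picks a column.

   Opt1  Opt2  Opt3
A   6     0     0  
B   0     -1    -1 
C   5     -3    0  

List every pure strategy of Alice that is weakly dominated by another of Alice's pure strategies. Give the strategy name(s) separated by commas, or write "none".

A is not dominated — it holds its own against B at Opt1 (6>0); C at Opt1 (6>5).
B: dominated, since A does at least as well everywhere (Opt1: 6>0, Opt2: 0>-1, Opt3: 0>-1).
C: dominated, since A does at least as well everywhere (Opt1: 6>5, Opt2: 0>-3, Opt3: 0=0).

B, C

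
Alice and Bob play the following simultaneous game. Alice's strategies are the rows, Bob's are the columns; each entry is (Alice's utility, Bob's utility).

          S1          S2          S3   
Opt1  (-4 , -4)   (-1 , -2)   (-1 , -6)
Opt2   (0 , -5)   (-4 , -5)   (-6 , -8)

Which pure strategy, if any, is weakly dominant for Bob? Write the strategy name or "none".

S2

S2 vs S1: Opt1: -2>-4, Opt2: -5=-5.
S2 vs S3: Opt1: -2>-6, Opt2: -5>-8.
S2 is at least as good as every other strategy against every opponent action, so it is weakly dominant.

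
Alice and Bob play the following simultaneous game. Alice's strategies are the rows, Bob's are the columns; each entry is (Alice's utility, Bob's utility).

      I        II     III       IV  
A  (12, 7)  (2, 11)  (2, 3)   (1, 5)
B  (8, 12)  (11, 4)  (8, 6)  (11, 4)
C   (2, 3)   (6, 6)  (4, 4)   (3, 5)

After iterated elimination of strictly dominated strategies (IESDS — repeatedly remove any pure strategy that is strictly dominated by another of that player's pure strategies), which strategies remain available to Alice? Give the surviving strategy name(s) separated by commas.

Alice's strategy C is strictly dominated by B (I: 8>2, II: 11>6, III: 8>4, IV: 11>3) and is removed.
Bob's strategy III is strictly dominated by I (A: 7>3, B: 12>6) and is removed.
Bob's strategy IV is strictly dominated by I (A: 7>5, B: 12>4) and is removed.
Among the remaining strategies, none is strictly dominated by another pure strategy of the same player, so the elimination stops.
Surviving strategies — Alice: {A, B}; Bob: {I, II}.

A, B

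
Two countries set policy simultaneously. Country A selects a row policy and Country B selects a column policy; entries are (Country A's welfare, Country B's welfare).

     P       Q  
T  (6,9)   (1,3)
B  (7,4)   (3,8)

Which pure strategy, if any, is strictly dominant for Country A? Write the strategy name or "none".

B vs T: P: 7>6, Q: 3>1.
B strictly beats every other strategy against every opponent action, so it is strictly dominant.

B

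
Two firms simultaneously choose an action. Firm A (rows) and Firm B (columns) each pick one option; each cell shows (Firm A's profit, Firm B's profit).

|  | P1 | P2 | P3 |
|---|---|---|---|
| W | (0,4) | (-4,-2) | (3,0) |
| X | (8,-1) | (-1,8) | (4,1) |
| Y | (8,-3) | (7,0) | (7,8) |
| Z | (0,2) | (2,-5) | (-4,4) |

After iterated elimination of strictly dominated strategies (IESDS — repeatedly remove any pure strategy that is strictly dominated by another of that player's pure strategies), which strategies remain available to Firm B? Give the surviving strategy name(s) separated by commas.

For Firm A, X strictly dominates W on the remaining columns (P1: 8>0, P2: -1>-4, P3: 4>3); eliminate W.
For Firm A, Y strictly dominates Z on the remaining columns (P1: 8>0, P2: 7>2, P3: 7>-4); eliminate Z.
Column P1 is eliminated: P2 beats it against every remaining row (X: 8>-1, Y: 0>-3).
Row X is eliminated: Y beats it against every remaining column (P2: 7>-1, P3: 7>4).
Column P2 is eliminated: P3 beats it against every remaining row (Y: 8>0).
Among the remaining strategies, none is strictly dominated by another pure strategy of the same player, so the elimination stops.
Surviving strategies — Firm A: {Y}; Firm B: {P3}.

P3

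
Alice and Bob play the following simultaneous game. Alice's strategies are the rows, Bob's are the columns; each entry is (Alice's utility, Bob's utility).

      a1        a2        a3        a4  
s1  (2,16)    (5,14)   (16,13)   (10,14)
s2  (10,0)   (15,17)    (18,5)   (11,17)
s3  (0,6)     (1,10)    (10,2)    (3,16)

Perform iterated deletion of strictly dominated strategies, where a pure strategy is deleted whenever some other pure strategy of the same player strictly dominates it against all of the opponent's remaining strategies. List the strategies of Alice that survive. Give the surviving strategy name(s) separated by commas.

s2

Row s1 is eliminated: s2 beats it against every remaining column (a1: 10>2, a2: 15>5, a3: 18>16, a4: 11>10).
Alice's strategy s3 is strictly dominated by s2 (a1: 10>0, a2: 15>1, a3: 18>10, a4: 11>3) and is removed.
Bob's strategy a1 is strictly dominated by a2 (s2: 17>0) and is removed.
Bob's strategy a3 is strictly dominated by a2 (s2: 17>5) and is removed.
Among the remaining strategies, none is strictly dominated by another pure strategy of the same player, so the elimination stops.
Surviving strategies — Alice: {s2}; Bob: {a2, a4}.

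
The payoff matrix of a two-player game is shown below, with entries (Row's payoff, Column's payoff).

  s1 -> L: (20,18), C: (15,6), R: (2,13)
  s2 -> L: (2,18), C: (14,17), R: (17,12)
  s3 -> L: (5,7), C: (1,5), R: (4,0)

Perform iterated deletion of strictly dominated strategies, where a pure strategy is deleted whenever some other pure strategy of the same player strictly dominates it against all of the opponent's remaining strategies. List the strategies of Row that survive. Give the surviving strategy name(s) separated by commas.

s1

Column's strategy C is strictly dominated by L (s1: 18>6, s2: 18>17, s3: 7>5) and is removed.
Column R is eliminated: L beats it against every remaining row (s1: 18>13, s2: 18>12, s3: 7>0).
Row's strategy s2 is strictly dominated by s1 (L: 20>2) and is removed.
For Row, s1 strictly dominates s3 on the remaining columns (L: 20>5); eliminate s3.
Among the remaining strategies, none is strictly dominated by another pure strategy of the same player, so the elimination stops.
Surviving strategies — Row: {s1}; Column: {L}.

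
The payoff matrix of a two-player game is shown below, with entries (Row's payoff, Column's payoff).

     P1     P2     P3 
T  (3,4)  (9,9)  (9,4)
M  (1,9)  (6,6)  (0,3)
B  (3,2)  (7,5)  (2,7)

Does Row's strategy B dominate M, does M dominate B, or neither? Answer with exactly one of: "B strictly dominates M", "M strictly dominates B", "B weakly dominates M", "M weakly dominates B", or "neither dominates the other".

Compare B to M across each opponent action: P1: 3>1, P2: 7>6, P3: 2>0.
Every comparison favours B, so B strictly dominates M.

B strictly dominates M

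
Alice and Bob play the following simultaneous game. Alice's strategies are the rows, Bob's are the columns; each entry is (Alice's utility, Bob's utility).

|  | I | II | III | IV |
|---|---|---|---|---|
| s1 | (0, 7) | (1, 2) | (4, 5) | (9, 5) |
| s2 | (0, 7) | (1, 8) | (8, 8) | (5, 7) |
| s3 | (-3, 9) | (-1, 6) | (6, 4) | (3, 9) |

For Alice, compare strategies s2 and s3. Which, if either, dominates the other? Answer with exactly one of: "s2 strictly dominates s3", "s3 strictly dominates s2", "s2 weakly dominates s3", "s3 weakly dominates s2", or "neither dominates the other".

s2 strictly dominates s3

s2's payoffs vs s3's, by Bob's action — I: 0>-3, II: 1>-1, III: 8>6, IV: 5>3.
Every comparison favours s2, so s2 strictly dominates s3.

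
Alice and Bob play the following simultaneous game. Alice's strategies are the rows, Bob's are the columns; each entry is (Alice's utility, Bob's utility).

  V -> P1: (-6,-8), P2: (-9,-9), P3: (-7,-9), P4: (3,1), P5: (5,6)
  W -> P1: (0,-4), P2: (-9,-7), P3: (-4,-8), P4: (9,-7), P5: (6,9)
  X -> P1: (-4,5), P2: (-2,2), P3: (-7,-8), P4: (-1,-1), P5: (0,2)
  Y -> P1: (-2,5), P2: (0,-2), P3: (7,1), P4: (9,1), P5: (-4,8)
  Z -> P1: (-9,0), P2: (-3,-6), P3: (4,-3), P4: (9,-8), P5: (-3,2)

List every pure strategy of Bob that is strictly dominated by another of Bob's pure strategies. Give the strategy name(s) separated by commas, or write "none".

P2, P3, P4

P1: no other strategy beats it everywhere (P2 at V (-8>-9); P3 at V (-8>-9); P4 at W (-4>-7); P5 at X (5>2)).
P2: dominated, since P1 does at least as well everywhere (V: -8>-9, W: -4>-7, X: 5>2, Y: 5>-2, Z: 0>-6).
P3: dominated, since P1 does at least as well everywhere (V: -8>-9, W: -4>-8, X: 5>-8, Y: 5>1, Z: 0>-3).
P4: dominated, since P5 does at least as well everywhere (V: 6>1, W: 9>-7, X: 2>-1, Y: 8>1, Z: 2>-8).
P5 is not dominated — it holds its own against P1 at V (6>-8); P2 at V (6>-9); P3 at V (6>-9); P4 at V (6>1).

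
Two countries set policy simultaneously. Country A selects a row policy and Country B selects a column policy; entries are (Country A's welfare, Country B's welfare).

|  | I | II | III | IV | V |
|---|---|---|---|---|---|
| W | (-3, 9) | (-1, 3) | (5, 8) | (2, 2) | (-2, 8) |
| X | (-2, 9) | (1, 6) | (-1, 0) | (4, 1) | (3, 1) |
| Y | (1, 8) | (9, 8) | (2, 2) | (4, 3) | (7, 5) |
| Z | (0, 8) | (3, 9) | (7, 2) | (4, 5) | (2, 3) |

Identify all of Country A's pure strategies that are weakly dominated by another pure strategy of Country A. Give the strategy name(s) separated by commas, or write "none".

W, X

W is weakly dominated by Z (I: 0>-3, II: 3>-1, III: 7>5, IV: 4>2, V: 2>-2).
X: dominated, since Y does at least as well everywhere (I: 1>-2, II: 9>1, III: 2>-1, IV: 4=4, V: 7>3).
Y: no other strategy beats it everywhere (W at I (1>-3); X at I (1>-2); Z at I (1>0)).
Z is not dominated — it holds its own against W at I (0>-3); X at I (0>-2); Y at III (7>2).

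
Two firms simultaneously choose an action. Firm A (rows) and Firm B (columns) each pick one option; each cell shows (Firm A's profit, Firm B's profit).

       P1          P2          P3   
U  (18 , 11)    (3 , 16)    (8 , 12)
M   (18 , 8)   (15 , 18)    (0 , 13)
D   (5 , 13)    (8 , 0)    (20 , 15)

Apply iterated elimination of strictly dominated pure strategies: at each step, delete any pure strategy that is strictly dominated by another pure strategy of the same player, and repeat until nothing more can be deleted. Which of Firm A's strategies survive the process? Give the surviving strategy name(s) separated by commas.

M, D

Firm B's strategy P1 is strictly dominated by P3 (U: 12>11, M: 13>8, D: 15>13) and is removed.
Firm A's strategy U is strictly dominated by D (P2: 8>3, P3: 20>8) and is removed.
Among the remaining strategies, none is strictly dominated by another pure strategy of the same player, so the elimination stops.
Surviving strategies — Firm A: {M, D}; Firm B: {P2, P3}.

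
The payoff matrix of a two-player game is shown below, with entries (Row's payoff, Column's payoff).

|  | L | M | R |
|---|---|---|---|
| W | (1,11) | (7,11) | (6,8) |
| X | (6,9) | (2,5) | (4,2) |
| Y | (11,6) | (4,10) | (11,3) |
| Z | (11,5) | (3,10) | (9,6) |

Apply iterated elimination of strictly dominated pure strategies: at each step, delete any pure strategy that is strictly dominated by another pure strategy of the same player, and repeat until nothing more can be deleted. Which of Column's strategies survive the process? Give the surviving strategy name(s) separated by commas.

Row X is eliminated: Y beats it against every remaining column (L: 11>6, M: 4>2, R: 11>4).
Column R is eliminated: M beats it against every remaining row (W: 11>8, Y: 10>3, Z: 10>6).
Among the remaining strategies, none is strictly dominated by another pure strategy of the same player, so the elimination stops.
Surviving strategies — Row: {W, Y, Z}; Column: {L, M}.

L, M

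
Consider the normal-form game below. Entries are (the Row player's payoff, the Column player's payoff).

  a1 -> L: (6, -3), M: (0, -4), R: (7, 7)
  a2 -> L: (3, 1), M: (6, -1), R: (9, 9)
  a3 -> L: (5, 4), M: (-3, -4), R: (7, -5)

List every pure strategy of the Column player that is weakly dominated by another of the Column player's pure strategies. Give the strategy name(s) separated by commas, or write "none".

L: no other strategy beats it everywhere (M at a1 (-3>-4); R at a3 (4>-5)).
M is weakly dominated by L (a1: -3>-4, a2: 1>-1, a3: 4>-4).
R is not dominated — it holds its own against L at a1 (7>-3); M at a1 (7>-4).

M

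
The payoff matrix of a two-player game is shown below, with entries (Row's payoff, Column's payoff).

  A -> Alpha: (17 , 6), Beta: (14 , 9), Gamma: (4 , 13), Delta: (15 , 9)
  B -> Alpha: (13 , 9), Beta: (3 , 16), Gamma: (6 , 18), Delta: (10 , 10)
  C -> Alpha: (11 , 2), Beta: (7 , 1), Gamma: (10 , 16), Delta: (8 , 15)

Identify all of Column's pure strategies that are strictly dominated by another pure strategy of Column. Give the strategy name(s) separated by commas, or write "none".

Gamma strictly dominates Alpha — A: 13>6, B: 18>9, C: 16>2.
Gamma strictly dominates Beta — A: 13>9, B: 18>16, C: 16>1.
Gamma is not dominated — it holds its own against Alpha at A (13>6); Beta at A (13>9); Delta at A (13>9).
Gamma strictly dominates Delta — A: 13>9, B: 18>10, C: 16>15.

Alpha, Beta, Delta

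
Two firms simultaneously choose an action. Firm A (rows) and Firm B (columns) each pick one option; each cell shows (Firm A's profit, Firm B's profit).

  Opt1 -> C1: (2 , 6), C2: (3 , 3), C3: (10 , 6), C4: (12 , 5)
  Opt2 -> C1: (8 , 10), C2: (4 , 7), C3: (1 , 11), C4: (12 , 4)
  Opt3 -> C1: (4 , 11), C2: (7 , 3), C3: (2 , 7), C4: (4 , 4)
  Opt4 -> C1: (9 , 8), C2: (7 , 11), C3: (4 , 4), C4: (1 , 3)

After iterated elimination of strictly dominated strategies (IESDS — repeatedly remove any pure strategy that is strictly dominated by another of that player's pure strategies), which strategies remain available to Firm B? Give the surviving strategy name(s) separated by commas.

For Firm B, C1 strictly dominates C4 on the remaining rows (Opt1: 6>5, Opt2: 10>4, Opt3: 11>4, Opt4: 8>3); eliminate C4.
For Firm A, Opt4 strictly dominates Opt2 on the remaining columns (C1: 9>8, C2: 7>4, C3: 4>1); eliminate Opt2.
Among the remaining strategies, none is strictly dominated by another pure strategy of the same player, so the elimination stops.
Surviving strategies — Firm A: {Opt1, Opt3, Opt4}; Firm B: {C1, C2, C3}.

C1, C2, C3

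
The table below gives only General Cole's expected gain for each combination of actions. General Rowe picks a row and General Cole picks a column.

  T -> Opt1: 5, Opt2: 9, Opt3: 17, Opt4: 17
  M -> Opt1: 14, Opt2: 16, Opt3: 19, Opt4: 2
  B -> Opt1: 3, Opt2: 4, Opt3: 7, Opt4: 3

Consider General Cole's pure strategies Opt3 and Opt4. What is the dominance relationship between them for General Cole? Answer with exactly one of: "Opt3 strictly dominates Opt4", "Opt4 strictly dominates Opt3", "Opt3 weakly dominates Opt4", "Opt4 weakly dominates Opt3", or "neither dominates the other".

Opt3 weakly dominates Opt4

Compare Opt3 to Opt4 across every action of General Rowe: T: 17=17, M: 19>2, B: 7>3.
Opt3 is at least as good everywhere and strictly better somewhere (tied only at T), so Opt3 weakly but not strictly dominates Opt4.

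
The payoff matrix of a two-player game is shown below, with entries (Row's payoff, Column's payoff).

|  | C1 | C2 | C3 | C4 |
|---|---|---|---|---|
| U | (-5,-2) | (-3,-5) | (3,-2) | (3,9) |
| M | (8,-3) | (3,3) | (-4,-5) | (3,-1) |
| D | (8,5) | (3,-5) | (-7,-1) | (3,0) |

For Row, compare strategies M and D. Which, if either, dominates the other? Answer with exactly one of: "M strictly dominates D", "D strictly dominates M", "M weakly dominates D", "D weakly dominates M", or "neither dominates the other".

Compare M to D across every action of Column: C1: 8=8, C2: 3=3, C3: -4>-7, C4: 3=3.
M is at least as good everywhere and strictly better somewhere (tied only at C1, C2, C4), so M weakly but not strictly dominates D.

M weakly dominates D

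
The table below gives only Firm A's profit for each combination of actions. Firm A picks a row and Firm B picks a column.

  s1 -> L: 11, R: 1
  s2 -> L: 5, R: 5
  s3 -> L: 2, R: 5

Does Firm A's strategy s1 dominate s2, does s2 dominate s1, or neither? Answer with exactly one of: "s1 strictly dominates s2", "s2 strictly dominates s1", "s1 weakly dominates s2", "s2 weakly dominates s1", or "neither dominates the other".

Compare s1 to s2 across each choice by Firm B: L: 11>5, R: 1<5.
s1 does better at L but worse at R; neither strategy dominates the other.

neither dominates the other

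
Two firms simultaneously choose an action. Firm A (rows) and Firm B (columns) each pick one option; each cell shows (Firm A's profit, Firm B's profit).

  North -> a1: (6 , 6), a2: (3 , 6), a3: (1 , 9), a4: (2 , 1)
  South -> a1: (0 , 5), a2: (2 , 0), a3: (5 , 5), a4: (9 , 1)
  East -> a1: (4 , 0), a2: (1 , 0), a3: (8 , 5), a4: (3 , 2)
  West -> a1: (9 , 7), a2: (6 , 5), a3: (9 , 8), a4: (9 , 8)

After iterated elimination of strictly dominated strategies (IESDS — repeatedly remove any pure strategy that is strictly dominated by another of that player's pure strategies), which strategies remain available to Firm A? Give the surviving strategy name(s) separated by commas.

For Firm A, West strictly dominates North on the remaining columns (a1: 9>6, a2: 6>3, a3: 9>1, a4: 9>2); eliminate North.
Row East is eliminated: West beats it against every remaining column (a1: 9>4, a2: 6>1, a3: 9>8, a4: 9>3).
For Firm B, a1 strictly dominates a2 on the remaining rows (South: 5>0, West: 7>5); eliminate a2.
Among the remaining strategies, none is strictly dominated by another pure strategy of the same player, so the elimination stops.
Surviving strategies — Firm A: {South, West}; Firm B: {a1, a3, a4}.

South, West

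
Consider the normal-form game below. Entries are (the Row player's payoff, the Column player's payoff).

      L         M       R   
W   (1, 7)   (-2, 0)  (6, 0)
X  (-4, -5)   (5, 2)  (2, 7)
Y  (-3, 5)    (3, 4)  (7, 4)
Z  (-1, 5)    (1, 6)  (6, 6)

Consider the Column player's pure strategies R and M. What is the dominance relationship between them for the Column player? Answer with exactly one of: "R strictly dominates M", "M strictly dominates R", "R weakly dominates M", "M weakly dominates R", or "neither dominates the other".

R weakly dominates M

Compare R to M across each opponent action: W: 0=0, X: 7>2, Y: 4=4, Z: 6=6.
R is at least as good everywhere and strictly better somewhere (tied only at W, Y, Z), so R weakly but not strictly dominates M.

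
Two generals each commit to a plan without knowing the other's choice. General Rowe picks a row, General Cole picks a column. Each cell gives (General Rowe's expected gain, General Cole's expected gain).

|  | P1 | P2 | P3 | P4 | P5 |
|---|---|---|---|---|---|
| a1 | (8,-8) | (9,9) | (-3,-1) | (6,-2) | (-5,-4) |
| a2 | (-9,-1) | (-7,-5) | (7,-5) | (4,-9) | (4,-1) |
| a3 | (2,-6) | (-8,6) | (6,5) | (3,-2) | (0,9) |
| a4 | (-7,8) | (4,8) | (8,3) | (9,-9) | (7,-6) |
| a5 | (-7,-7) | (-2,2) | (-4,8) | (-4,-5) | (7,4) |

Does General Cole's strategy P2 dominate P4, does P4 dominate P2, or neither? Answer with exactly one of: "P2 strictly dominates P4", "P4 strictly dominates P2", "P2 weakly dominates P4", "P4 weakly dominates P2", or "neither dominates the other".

P2 strictly dominates P4

Compare P2 to P4 across every action of General Rowe: a1: 9>-2, a2: -5>-9, a3: 6>-2, a4: 8>-9, a5: 2>-5.
P2 gives a strictly higher payoff against every action of General Rowe, so P2 strictly dominates P4.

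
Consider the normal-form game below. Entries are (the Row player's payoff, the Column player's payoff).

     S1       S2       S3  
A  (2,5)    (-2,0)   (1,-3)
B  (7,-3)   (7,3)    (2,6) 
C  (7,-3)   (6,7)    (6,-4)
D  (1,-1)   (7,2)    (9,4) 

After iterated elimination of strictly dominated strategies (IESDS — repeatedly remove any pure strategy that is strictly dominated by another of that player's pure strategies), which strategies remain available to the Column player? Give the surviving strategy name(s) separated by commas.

Row A is eliminated: B beats it against every remaining column (S1: 7>2, S2: 7>-2, S3: 2>1).
The Column player's strategy S1 is strictly dominated by S2 (B: 3>-3, C: 7>-3, D: 2>-1) and is removed.
For the Row player, D strictly dominates C on the remaining columns (S2: 7>6, S3: 9>6); eliminate C.
For the Column player, S3 strictly dominates S2 on the remaining rows (B: 6>3, D: 4>2); eliminate S2.
The Row player's strategy B is strictly dominated by D (S3: 9>2) and is removed.
Among the remaining strategies, none is strictly dominated by another pure strategy of the same player, so the elimination stops.
Surviving strategies — the Row player: {D}; the Column player: {S3}.

S3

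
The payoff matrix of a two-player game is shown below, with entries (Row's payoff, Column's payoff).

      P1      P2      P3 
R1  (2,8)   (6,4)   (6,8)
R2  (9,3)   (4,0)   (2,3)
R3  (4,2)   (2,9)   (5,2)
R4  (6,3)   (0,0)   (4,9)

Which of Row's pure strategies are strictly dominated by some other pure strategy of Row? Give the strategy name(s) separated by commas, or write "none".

R1 is not dominated — it holds its own against R2 at P2 (6>4); R3 at P2 (6>2); R4 at P2 (6>0).
R2 is not dominated — it holds its own against R1 at P1 (9>2); R3 at P1 (9>4); R4 at P1 (9>6).
Nothing dominates R3: R1 at P1 (4>2); R2 at P3 (5>2); R4 at P2 (2>0).
Nothing dominates R4: R1 at P1 (6>2); R2 at P3 (4>2); R3 at P1 (6>4).

none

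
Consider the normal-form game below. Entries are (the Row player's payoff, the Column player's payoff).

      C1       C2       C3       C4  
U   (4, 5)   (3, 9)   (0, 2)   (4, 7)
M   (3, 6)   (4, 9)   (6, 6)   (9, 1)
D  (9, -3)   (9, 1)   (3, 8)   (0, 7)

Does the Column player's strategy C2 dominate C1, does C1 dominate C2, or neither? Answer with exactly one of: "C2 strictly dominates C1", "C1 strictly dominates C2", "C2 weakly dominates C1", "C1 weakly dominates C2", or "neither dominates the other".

C2 strictly dominates C1

Compare C2 to C1 across every action of the Row player: U: 9>5, M: 9>6, D: 1>-3.
Every comparison favours C2, so C2 strictly dominates C1.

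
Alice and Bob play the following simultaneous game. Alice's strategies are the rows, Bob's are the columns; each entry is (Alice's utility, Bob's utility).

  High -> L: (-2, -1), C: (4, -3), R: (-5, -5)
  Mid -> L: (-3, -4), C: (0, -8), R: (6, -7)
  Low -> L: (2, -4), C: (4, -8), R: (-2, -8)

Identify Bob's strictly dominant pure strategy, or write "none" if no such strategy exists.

L vs C: High: -1>-3, Mid: -4>-8, Low: -4>-8.
L vs R: High: -1>-5, Mid: -4>-7, Low: -4>-8.
L strictly beats every other strategy against every opponent action, so it is strictly dominant.

L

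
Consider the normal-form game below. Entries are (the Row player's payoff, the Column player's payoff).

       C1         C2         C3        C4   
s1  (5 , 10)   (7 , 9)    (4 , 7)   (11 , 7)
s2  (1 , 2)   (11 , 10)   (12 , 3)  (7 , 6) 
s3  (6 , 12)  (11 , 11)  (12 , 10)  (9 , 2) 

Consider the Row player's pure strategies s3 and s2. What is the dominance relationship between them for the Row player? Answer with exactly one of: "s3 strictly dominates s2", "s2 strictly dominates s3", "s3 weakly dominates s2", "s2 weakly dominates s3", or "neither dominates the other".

s3 weakly dominates s2

s3's payoffs vs s2's, by the Column player's action — C1: 6>1, C2: 11=11, C3: 12=12, C4: 9>7.
s3 is at least as good everywhere and strictly better somewhere (tied only at C2, C3), so s3 weakly but not strictly dominates s2.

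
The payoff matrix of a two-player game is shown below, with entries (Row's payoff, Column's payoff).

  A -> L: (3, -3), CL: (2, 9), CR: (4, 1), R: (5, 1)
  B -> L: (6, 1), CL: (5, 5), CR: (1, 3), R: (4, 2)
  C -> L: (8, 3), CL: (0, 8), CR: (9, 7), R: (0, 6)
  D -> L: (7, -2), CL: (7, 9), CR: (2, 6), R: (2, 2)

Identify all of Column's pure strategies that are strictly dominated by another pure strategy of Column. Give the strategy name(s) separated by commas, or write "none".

L, CR, R

CL strictly dominates L — A: 9>-3, B: 5>1, C: 8>3, D: 9>-2.
CL is not dominated — it holds its own against L at A (9>-3); CR at A (9>1); R at A (9>1).
CR: dominated, since CL does at least as well everywhere (A: 9>1, B: 5>3, C: 8>7, D: 9>6).
R: dominated, since CL does at least as well everywhere (A: 9>1, B: 5>2, C: 8>6, D: 9>2).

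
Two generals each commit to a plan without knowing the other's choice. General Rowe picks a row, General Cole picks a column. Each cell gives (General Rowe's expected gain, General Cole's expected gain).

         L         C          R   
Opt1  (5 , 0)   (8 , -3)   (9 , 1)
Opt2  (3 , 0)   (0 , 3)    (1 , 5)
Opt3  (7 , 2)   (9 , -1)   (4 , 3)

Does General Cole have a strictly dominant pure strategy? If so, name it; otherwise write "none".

R

R vs L: Opt1: 1>0, Opt2: 5>0, Opt3: 3>2.
R vs C: Opt1: 1>-3, Opt2: 5>3, Opt3: 3>-1.
R strictly beats every other strategy against every opponent action, so it is strictly dominant.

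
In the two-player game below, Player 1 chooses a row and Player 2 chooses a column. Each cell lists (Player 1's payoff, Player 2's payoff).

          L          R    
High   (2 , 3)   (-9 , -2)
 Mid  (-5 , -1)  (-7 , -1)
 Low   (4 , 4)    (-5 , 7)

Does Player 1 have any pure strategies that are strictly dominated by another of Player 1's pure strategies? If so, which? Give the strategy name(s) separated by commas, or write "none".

High is strictly dominated by Low (L: 4>2, R: -5>-9).
Low strictly dominates Mid — L: 4>-5, R: -5>-7.
Low: no other strategy beats it everywhere (High at L (4>2); Mid at L (4>-5)).

High, Mid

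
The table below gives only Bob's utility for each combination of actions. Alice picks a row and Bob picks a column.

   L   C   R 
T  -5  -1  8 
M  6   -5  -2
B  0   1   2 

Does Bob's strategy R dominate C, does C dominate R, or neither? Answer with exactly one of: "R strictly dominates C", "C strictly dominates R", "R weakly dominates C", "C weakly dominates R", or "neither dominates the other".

R's payoffs vs C's, by Alice's action — T: 8>-1, M: -2>-5, B: 2>1.
Every comparison favours R, so R strictly dominates C.

R strictly dominates C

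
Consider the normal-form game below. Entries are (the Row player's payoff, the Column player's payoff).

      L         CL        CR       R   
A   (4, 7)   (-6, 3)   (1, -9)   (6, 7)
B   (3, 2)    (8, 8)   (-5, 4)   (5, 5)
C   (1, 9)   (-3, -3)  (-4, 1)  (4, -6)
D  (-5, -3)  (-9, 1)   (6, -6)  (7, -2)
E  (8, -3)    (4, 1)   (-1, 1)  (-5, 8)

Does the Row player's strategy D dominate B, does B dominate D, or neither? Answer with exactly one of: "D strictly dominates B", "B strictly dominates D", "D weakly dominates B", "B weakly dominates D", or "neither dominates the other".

neither dominates the other

Compare D to B across every action of the Column player: L: -5<3, CL: -9<8, CR: 6>-5, R: 7>5.
D does better at CR, R but worse at L, CL; neither strategy dominates the other.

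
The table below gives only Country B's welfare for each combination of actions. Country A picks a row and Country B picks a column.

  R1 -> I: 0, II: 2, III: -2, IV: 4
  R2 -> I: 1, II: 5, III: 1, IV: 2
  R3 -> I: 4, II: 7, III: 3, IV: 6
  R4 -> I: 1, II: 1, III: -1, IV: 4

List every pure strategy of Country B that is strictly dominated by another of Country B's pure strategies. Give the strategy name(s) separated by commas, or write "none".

I, III

I is strictly dominated by IV (R1: 4>0, R2: 2>1, R3: 6>4, R4: 4>1).
Nothing dominates II: I at R1 (2>0); III at R1 (2>-2); IV at R2 (5>2).
III is strictly dominated by II (R1: 2>-2, R2: 5>1, R3: 7>3, R4: 1>-1).
IV is not dominated — it holds its own against I at R1 (4>0); II at R1 (4>2); III at R1 (4>-2).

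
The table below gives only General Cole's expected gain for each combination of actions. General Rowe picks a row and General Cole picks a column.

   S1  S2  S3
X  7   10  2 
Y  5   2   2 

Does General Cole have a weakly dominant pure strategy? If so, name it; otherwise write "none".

none

S1 fails to dominate S2 at X (7<10).
S2 fails to dominate S1 at Y (2<5).
S3 fails to dominate S1 at X (2<7).
No single strategy dominates all the others.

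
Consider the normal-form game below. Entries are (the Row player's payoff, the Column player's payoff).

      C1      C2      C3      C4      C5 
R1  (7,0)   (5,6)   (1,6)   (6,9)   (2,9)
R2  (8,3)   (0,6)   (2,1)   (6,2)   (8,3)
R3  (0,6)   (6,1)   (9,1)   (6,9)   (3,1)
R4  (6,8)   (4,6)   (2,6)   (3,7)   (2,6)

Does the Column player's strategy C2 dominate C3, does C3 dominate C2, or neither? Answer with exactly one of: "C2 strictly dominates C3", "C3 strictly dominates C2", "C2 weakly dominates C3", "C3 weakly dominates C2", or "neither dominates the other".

C2 weakly dominates C3

C2's payoffs vs C3's, by the Row player's action — R1: 6=6, R2: 6>1, R3: 1=1, R4: 6=6.
C2 is at least as good everywhere and strictly better somewhere (tied only at R1, R3, R4), so C2 weakly but not strictly dominates C3.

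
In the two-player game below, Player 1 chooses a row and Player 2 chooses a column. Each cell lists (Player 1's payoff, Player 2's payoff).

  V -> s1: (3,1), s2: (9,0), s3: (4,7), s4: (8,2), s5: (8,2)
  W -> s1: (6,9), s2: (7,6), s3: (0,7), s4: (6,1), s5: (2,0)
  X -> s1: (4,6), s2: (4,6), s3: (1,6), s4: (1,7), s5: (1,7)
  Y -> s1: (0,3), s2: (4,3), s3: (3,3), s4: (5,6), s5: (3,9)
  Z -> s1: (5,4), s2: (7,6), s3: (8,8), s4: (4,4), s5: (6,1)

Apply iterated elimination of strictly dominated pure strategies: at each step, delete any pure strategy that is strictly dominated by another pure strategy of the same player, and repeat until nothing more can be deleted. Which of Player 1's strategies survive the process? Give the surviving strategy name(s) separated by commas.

Player 1's strategy X is strictly dominated by Z (s1: 5>4, s2: 7>4, s3: 8>1, s4: 4>1, s5: 6>1) and is removed.
Row Y is eliminated: V beats it against every remaining column (s1: 3>0, s2: 9>4, s3: 4>3, s4: 8>5, s5: 8>3).
For Player 2, s3 strictly dominates s2 on the remaining rows (V: 7>0, W: 7>6, Z: 8>6); eliminate s2.
Player 2's strategy s4 is strictly dominated by s3 (V: 7>2, W: 7>1, Z: 8>4) and is removed.
Player 2's strategy s5 is strictly dominated by s3 (V: 7>2, W: 7>0, Z: 8>1) and is removed.
Row V is eliminated: Z beats it against every remaining column (s1: 5>3, s3: 8>4).
Among the remaining strategies, none is strictly dominated by another pure strategy of the same player, so the elimination stops.
Surviving strategies — Player 1: {W, Z}; Player 2: {s1, s3}.

W, Z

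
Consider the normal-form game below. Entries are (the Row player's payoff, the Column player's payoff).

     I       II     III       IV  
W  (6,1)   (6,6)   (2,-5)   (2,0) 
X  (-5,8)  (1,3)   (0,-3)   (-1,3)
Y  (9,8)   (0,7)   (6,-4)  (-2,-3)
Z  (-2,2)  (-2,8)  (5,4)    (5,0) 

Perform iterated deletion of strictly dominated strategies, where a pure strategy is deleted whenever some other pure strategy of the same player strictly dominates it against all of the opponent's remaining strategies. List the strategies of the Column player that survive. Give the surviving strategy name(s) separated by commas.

Row X is eliminated: W beats it against every remaining column (I: 6>-5, II: 6>1, III: 2>0, IV: 2>-1).
For the Column player, II strictly dominates III on the remaining rows (W: 6>-5, Y: 7>-4, Z: 8>4); eliminate III.
For the Column player, I strictly dominates IV on the remaining rows (W: 1>0, Y: 8>-3, Z: 2>0); eliminate IV.
The Row player's strategy Z is strictly dominated by W (I: 6>-2, II: 6>-2) and is removed.
Among the remaining strategies, none is strictly dominated by another pure strategy of the same player, so the elimination stops.
Surviving strategies — the Row player: {W, Y}; the Column player: {I, II}.

I, II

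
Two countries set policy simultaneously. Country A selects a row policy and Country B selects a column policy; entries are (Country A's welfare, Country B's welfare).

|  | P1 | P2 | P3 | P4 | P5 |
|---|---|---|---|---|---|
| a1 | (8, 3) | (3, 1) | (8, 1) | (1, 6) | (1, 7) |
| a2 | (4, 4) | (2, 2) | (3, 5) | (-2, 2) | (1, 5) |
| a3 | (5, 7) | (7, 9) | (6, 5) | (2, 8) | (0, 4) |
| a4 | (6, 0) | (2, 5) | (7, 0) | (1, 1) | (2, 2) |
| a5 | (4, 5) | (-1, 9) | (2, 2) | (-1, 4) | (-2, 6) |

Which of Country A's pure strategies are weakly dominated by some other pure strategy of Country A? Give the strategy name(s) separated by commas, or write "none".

a2, a5

Nothing dominates a1: a2 at P1 (8>4); a3 at P1 (8>5); a4 at P1 (8>6); a5 at P1 (8>4).
a2 is weakly dominated by a1 (P1: 8>4, P2: 3>2, P3: 8>3, P4: 1>-2, P5: 1=1).
a3: no other strategy beats it everywhere (a1 at P2 (7>3); a2 at P1 (5>4); a4 at P2 (7>2); a5 at P1 (5>4)).
a4 is not dominated — it holds its own against a1 at P5 (2>1); a2 at P1 (6>4); a3 at P1 (6>5); a5 at P1 (6>4).
a1 weakly dominates a5 — P1: 8>4, P2: 3>-1, P3: 8>2, P4: 1>-1, P5: 1>-2.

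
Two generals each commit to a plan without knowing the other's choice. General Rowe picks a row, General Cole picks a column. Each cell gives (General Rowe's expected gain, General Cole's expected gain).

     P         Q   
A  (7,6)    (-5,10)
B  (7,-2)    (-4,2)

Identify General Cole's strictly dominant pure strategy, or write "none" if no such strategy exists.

Q

Q vs P: A: 10>6, B: 2>-2.
Q strictly beats every other strategy against every opponent action, so it is strictly dominant.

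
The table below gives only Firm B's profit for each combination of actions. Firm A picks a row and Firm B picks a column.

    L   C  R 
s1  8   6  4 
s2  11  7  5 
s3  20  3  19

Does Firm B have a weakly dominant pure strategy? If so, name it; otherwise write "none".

L

L vs C: s1: 8>6, s2: 11>7, s3: 20>3.
L vs R: s1: 8>4, s2: 11>5, s3: 20>19.
L is at least as good as every other strategy against every opponent action, so it is weakly dominant.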